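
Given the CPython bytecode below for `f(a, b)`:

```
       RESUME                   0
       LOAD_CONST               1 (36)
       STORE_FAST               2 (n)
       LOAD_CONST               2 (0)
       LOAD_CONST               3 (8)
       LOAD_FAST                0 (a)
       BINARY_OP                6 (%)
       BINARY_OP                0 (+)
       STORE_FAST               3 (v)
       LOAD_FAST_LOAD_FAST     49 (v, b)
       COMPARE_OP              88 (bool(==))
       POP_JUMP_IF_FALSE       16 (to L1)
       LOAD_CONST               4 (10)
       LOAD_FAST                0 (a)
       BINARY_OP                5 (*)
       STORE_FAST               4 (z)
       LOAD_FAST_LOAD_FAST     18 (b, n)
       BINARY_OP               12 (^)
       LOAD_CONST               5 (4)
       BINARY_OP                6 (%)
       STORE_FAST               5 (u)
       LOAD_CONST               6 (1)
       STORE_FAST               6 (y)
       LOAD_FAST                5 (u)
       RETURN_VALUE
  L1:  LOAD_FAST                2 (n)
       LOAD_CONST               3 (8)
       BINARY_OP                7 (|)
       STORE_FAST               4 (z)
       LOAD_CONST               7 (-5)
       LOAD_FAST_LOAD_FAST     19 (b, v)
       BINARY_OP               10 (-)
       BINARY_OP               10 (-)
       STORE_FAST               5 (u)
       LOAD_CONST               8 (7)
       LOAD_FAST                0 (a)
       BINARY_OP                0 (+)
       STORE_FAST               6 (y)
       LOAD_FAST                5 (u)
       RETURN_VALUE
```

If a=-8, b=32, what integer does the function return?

-37

LOAD_CONST → push 36. Stack: [36]
STORE_FAST n → n=36. Stack: []
LOAD_CONST → push 0. Stack: [0]
LOAD_CONST → push 8. Stack: [0, 8]
LOAD_FAST a → push -8. Stack: [0, 8, -8]
BINARY_OP % → 8 % -8 = 0. Stack: [0, 0]
BINARY_OP + → 0 + 0 = 0. Stack: [0]
STORE_FAST v → v=0. Stack: []
LOAD_FAST_LOAD_FAST v,b → push 0,32. Stack: [0, 32]
COMPARE_OP bool(==) → 0 vs 32 = False. Stack: [False]
POP_JUMP_IF_FALSE → pop False; jump. Stack: []
LOAD_FAST n → push 36. Stack: [36]
LOAD_CONST → push 8. Stack: [36, 8]
BINARY_OP | → 36 | 8 = 44. Stack: [44]
STORE_FAST z → z=44. Stack: []
LOAD_CONST → push -5. Stack: [-5]
LOAD_FAST_LOAD_FAST b,v → push 32,0. Stack: [-5, 32, 0]
BINARY_OP - → 32 - 0 = 32. Stack: [-5, 32]
BINARY_OP - → -5 - 32 = -37. Stack: [-37]
STORE_FAST u → u=-37. Stack: []
LOAD_CONST → push 7. Stack: [7]
LOAD_FAST a → push -8. Stack: [7, -8]
BINARY_OP + → 7 + -8 = -1. Stack: [-1]
STORE_FAST y → y=-1. Stack: []
LOAD_FAST u → push -37. Stack: [-37]
RETURN_VALUE → return -37.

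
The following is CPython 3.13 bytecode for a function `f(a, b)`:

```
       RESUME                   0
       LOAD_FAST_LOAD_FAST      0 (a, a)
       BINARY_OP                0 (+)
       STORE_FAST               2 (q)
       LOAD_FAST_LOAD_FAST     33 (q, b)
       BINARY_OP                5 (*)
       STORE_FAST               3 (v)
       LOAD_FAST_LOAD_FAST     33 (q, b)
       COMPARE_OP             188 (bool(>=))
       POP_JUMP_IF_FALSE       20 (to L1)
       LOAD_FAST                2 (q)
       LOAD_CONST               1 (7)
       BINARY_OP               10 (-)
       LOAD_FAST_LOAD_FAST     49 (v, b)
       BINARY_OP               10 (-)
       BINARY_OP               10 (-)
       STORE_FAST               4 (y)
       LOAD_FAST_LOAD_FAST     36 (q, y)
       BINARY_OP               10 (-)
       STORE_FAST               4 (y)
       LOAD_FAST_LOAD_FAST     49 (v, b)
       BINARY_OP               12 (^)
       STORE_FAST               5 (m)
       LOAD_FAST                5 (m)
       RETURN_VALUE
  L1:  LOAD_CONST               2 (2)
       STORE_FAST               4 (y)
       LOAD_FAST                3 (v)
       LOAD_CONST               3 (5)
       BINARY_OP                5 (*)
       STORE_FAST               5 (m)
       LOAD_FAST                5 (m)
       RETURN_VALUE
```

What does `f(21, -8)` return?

328

LOAD_FAST_LOAD_FAST a,a → push 21,21. Stack: [21, 21]
BINARY_OP + → 21 + 21 = 42. Stack: [42]
STORE_FAST q → q=42. Stack: []
LOAD_FAST_LOAD_FAST q,b → push 42,-8. Stack: [42, -8]
BINARY_OP * → 42 * -8 = -336. Stack: [-336]
STORE_FAST v → v=-336. Stack: []
LOAD_FAST_LOAD_FAST q,b → push 42,-8. Stack: [42, -8]
COMPARE_OP bool(>=) → 42 vs -8 = True. Stack: [True]
POP_JUMP_IF_FALSE → pop True; no jump. Stack: []
LOAD_FAST q → push 42. Stack: [42]
LOAD_CONST → push 7. Stack: [42, 7]
BINARY_OP - → 42 - 7 = 35. Stack: [35]
LOAD_FAST_LOAD_FAST v,b → push -336,-8. Stack: [35, -336, -8]
BINARY_OP - → -336 - -8 = -328. Stack: [35, -328]
BINARY_OP - → 35 - -328 = 363. Stack: [363]
STORE_FAST y → y=363. Stack: []
LOAD_FAST_LOAD_FAST q,y → push 42,363. Stack: [42, 363]
BINARY_OP - → 42 - 363 = -321. Stack: [-321]
STORE_FAST y → y=-321. Stack: []
LOAD_FAST_LOAD_FAST v,b → push -336,-8. Stack: [-336, -8]
BINARY_OP ^ → -336 ^ -8 = 328. Stack: [328]
STORE_FAST m → m=328. Stack: []
LOAD_FAST m → push 328. Stack: [328]
RETURN_VALUE → return 328.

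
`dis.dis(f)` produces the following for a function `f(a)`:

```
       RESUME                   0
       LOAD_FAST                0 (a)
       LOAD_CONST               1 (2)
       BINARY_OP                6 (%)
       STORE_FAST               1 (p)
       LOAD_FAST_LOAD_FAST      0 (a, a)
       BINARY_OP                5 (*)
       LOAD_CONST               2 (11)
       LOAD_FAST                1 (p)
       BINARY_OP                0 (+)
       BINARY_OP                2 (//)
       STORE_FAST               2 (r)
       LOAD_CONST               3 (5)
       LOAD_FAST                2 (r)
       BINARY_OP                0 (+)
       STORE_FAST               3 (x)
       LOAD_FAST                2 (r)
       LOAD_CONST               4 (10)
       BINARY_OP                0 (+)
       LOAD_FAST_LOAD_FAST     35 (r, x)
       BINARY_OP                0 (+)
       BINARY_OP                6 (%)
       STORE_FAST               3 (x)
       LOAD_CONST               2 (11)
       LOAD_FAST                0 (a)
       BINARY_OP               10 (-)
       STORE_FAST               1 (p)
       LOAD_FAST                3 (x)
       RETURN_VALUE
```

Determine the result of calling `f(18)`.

39

LOAD_FAST a → push 18. Stack: [18]
LOAD_CONST → push 2. Stack: [18, 2]
BINARY_OP % → 18 % 2 = 0. Stack: [0]
STORE_FAST p → p=0. Stack: []
LOAD_FAST_LOAD_FAST a,a → push 18,18. Stack: [18, 18]
BINARY_OP * → 18 * 18 = 324. Stack: [324]
LOAD_CONST → push 11. Stack: [324, 11]
LOAD_FAST p → push 0. Stack: [324, 11, 0]
BINARY_OP + → 11 + 0 = 11. Stack: [324, 11]
BINARY_OP // → 324 // 11 = 29. Stack: [29]
STORE_FAST r → r=29. Stack: []
LOAD_CONST → push 5. Stack: [5]
LOAD_FAST r → push 29. Stack: [5, 29]
BINARY_OP + → 5 + 29 = 34. Stack: [34]
STORE_FAST x → x=34. Stack: []
LOAD_FAST r → push 29. Stack: [29]
LOAD_CONST → push 10. Stack: [29, 10]
BINARY_OP + → 29 + 10 = 39. Stack: [39]
LOAD_FAST_LOAD_FAST r,x → push 29,34. Stack: [39, 29, 34]
BINARY_OP + → 29 + 34 = 63. Stack: [39, 63]
BINARY_OP % → 39 % 63 = 39. Stack: [39]
STORE_FAST x → x=39. Stack: []
LOAD_CONST → push 11. Stack: [11]
LOAD_FAST a → push 18. Stack: [11, 18]
BINARY_OP - → 11 - 18 = -7. Stack: [-7]
STORE_FAST p → p=-7. Stack: []
LOAD_FAST x → push 39. Stack: [39]
RETURN_VALUE → return 39.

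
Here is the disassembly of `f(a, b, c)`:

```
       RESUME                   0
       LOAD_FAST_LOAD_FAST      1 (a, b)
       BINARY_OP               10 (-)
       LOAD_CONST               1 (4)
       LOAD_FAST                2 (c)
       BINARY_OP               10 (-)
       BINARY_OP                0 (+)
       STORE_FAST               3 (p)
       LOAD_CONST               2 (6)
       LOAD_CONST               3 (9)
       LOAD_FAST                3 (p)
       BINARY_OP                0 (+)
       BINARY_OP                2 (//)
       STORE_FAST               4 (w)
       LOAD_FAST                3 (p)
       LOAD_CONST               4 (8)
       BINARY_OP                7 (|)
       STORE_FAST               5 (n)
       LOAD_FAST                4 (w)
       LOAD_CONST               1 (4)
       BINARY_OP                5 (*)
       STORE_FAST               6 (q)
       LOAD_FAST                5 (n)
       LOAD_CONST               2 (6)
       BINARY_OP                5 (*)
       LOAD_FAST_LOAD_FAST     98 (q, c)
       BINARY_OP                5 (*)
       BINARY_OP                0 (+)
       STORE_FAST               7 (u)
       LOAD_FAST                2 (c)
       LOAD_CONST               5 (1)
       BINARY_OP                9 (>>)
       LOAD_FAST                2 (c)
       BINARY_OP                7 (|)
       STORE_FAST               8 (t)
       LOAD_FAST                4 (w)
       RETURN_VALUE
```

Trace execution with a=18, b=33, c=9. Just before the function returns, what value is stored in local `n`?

LOAD_FAST_LOAD_FAST a,b → push 18,33. Stack: [18, 33]
BINARY_OP - → 18 - 33 = -15. Stack: [-15]
LOAD_CONST → push 4. Stack: [-15, 4]
LOAD_FAST c → push 9. Stack: [-15, 4, 9]
BINARY_OP - → 4 - 9 = -5. Stack: [-15, -5]
BINARY_OP + → -15 + -5 = -20. Stack: [-20]
STORE_FAST p → p=-20. Stack: []
LOAD_CONST → push 6. Stack: [6]
LOAD_CONST → push 9. Stack: [6, 9]
LOAD_FAST p → push -20. Stack: [6, 9, -20]
BINARY_OP + → 9 + -20 = -11. Stack: [6, -11]
BINARY_OP // → 6 // -11 = -1. Stack: [-1]
STORE_FAST w → w=-1. Stack: []
LOAD_FAST p → push -20. Stack: [-20]
LOAD_CONST → push 8. Stack: [-20, 8]
BINARY_OP | → -20 | 8 = -20. Stack: [-20]
STORE_FAST n → n=-20. Stack: []
LOAD_FAST w → push -1. Stack: [-1]
LOAD_CONST → push 4. Stack: [-1, 4]
BINARY_OP * → -1 * 4 = -4. Stack: [-4]
STORE_FAST q → q=-4. Stack: []
LOAD_FAST n → push -20. Stack: [-20]
LOAD_CONST → push 6. Stack: [-20, 6]
BINARY_OP * → -20 * 6 = -120. Stack: [-120]
LOAD_FAST_LOAD_FAST q,c → push -4,9. Stack: [-120, -4, 9]
BINARY_OP * → -4 * 9 = -36. Stack: [-120, -36]
BINARY_OP + → -120 + -36 = -156. Stack: [-156]
STORE_FAST u → u=-156. Stack: []
LOAD_FAST c → push 9. Stack: [9]
LOAD_CONST → push 1. Stack: [9, 1]
BINARY_OP >> → 9 >> 1 = 4. Stack: [4]
LOAD_FAST c → push 9. Stack: [4, 9]
BINARY_OP | → 4 | 9 = 13. Stack: [13]
STORE_FAST t → t=13. Stack: []
LOAD_FAST w → push -1. Stack: [-1]
RETURN_VALUE → return -1.

-20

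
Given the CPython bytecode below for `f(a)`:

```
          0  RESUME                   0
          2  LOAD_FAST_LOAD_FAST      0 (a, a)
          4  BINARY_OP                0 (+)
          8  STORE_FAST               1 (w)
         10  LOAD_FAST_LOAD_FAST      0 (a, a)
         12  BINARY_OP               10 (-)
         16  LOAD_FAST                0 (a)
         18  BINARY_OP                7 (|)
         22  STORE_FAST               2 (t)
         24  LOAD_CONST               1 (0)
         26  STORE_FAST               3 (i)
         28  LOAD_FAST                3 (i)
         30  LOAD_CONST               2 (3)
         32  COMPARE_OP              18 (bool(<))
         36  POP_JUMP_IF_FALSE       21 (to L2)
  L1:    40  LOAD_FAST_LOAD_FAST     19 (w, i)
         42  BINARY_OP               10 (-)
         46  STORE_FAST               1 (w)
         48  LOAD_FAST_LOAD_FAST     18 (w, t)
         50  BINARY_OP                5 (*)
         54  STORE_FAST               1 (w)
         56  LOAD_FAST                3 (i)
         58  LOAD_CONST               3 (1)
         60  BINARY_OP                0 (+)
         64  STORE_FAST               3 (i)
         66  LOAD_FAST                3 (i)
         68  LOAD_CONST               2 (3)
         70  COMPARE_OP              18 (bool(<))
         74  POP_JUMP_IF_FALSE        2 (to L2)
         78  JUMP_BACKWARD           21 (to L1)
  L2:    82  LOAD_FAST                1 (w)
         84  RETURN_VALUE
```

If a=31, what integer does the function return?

1846019

LOAD_FAST_LOAD_FAST a,a → push 31,31. Stack: [31, 31]
BINARY_OP + → 31 + 31 = 62. Stack: [62]
STORE_FAST w → w=62. Stack: []
LOAD_FAST_LOAD_FAST a,a → push 31,31. Stack: [31, 31]
BINARY_OP - → 31 - 31 = 0. Stack: [0]
LOAD_FAST a → push 31. Stack: [0, 31]
BINARY_OP | → 0 | 31 = 31. Stack: [31]
STORE_FAST t → t=31. Stack: []
LOAD_CONST → push 0. Stack: [0]
STORE_FAST i → i=0. Stack: []
LOAD_FAST i → push 0. Stack: [0]
LOAD_CONST → push 3. Stack: [0, 3]
COMPARE_OP bool(<) → 0 vs 3 = True. Stack: [True]
POP_JUMP_IF_FALSE → pop True; no jump. Stack: []
LOAD_FAST_LOAD_FAST w,i → push 62,0. Stack: [62, 0]
BINARY_OP - → 62 - 0 = 62. Stack: [62]
STORE_FAST w → w=62. Stack: []
LOAD_FAST_LOAD_FAST w,t → push 62,31. Stack: [62, 31]
BINARY_OP * → 62 * 31 = 1922. Stack: [1922]
STORE_FAST w → w=1922. Stack: []
LOAD_FAST i → push 0. Stack: [0]
LOAD_CONST → push 1. Stack: [0, 1]
BINARY_OP + → 0 + 1 = 1. Stack: [1]
STORE_FAST i → i=1. Stack: []
LOAD_FAST i → push 1. Stack: [1]
LOAD_CONST → push 3. Stack: [1, 3]
COMPARE_OP bool(<) → 1 vs 3 = True. Stack: [True]
POP_JUMP_IF_FALSE → pop True; no jump. Stack: []
LOAD_FAST_LOAD_FAST w,i → push 1922,1. Stack: [1922, 1]
BINARY_OP - → 1922 - 1 = 1921. Stack: [1921]
STORE_FAST w → w=1921. Stack: []
LOAD_FAST_LOAD_FAST w,t → push 1921,31. Stack: [1921, 31]
BINARY_OP * → 1921 * 31 = 59551. Stack: [59551]
STORE_FAST w → w=59551. Stack: []
LOAD_FAST i → push 1. Stack: [1]
LOAD_CONST → push 1. Stack: [1, 1]
BINARY_OP + → 1 + 1 = 2. Stack: [2]
STORE_FAST i → i=2. Stack: []
LOAD_FAST i → push 2. Stack: [2]
LOAD_CONST → push 3. Stack: [2, 3]
COMPARE_OP bool(<) → 2 vs 3 = True. Stack: [True]
POP_JUMP_IF_FALSE → pop True; no jump. Stack: []
LOAD_FAST_LOAD_FAST w,i → push 59551,2. Stack: [59551, 2]
BINARY_OP - → 59551 - 2 = 59549. Stack: [59549]
STORE_FAST w → w=59549. Stack: []
LOAD_FAST_LOAD_FAST w,t → push 59549,31. Stack: [59549, 31]
BINARY_OP * → 59549 * 31 = 1846019. Stack: [1846019]
STORE_FAST w → w=1846019. Stack: []
LOAD_FAST i → push 2. Stack: [2]
LOAD_CONST → push 1. Stack: [2, 1]
BINARY_OP + → 2 + 1 = 3. Stack: [3]
STORE_FAST i → i=3. Stack: []
LOAD_FAST i → push 3. Stack: [3]
LOAD_CONST → push 3. Stack: [3, 3]
COMPARE_OP bool(<) → 3 vs 3 = False. Stack: [False]
POP_JUMP_IF_FALSE → pop False; jump. Stack: []
LOAD_FAST w → push 1846019. Stack: [1846019]
RETURN_VALUE → return 1846019.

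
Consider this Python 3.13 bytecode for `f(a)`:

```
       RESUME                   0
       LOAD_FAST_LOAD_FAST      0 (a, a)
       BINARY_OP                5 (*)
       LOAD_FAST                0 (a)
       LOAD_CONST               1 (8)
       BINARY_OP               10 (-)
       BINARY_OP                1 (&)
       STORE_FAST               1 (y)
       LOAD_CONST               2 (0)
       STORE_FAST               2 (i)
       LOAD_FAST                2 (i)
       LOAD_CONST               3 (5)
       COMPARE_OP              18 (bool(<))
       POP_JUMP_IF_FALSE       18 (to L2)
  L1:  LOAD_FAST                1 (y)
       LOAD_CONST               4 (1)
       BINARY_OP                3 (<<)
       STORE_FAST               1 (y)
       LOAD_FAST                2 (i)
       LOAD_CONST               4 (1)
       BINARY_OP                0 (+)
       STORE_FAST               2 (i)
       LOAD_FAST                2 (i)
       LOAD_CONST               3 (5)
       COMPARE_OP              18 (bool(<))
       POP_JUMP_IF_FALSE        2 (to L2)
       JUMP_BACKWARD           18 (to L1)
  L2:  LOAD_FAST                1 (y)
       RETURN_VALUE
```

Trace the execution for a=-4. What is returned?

LOAD_FAST_LOAD_FAST a,a → push -4,-4
BINARY_OP * → -4 * -4 = 16
LOAD_FAST a → push -4
LOAD_CONST → push 8
BINARY_OP - → -4 - 8 = -12
BINARY_OP & → 16 & -12 = 16
STORE_FAST y → y=16
LOAD_CONST → push 0
STORE_FAST i → i=0
LOAD_FAST i → push 0
LOAD_CONST → push 5
COMPARE_OP bool(<) → 0 vs 5 = True
POP_JUMP_IF_FALSE → pop True; no jump
LOAD_FAST y → push 16
LOAD_CONST → push 1
BINARY_OP << → 16 << 1 = 32
STORE_FAST y → y=32
LOAD_FAST i → push 0
LOAD_CONST → push 1
BINARY_OP + → 0 + 1 = 1
STORE_FAST i → i=1
LOAD_FAST i → push 1
LOAD_CONST → push 5
COMPARE_OP bool(<) → 1 vs 5 = True
POP_JUMP_IF_FALSE → pop True; no jump
LOAD_FAST y → push 32
LOAD_CONST → push 1
BINARY_OP << → 32 << 1 = 64
STORE_FAST y → y=64
LOAD_FAST i → push 1
LOAD_CONST → push 1
BINARY_OP + → 1 + 1 = 2
STORE_FAST i → i=2
LOAD_FAST i → push 2
LOAD_CONST → push 5
COMPARE_OP bool(<) → 2 vs 5 = True
POP_JUMP_IF_FALSE → pop True; no jump
LOAD_FAST y → push 64
LOAD_CONST → push 1
BINARY_OP << → 64 << 1 = 128
STORE_FAST y → y=128
LOAD_FAST i → push 2
LOAD_CONST → push 1
BINARY_OP + → 2 + 1 = 3
STORE_FAST i → i=3
LOAD_FAST i → push 3
LOAD_CONST → push 5
COMPARE_OP bool(<) → 3 vs 5 = True
POP_JUMP_IF_FALSE → pop True; no jump
LOAD_FAST y → push 128
LOAD_CONST → push 1
BINARY_OP << → 128 << 1 = 256
STORE_FAST y → y=256
LOAD_FAST i → push 3
LOAD_CONST → push 1
BINARY_OP + → 3 + 1 = 4
STORE_FAST i → i=4
LOAD_FAST i → push 4
LOAD_CONST → push 5
COMPARE_OP bool(<) → 4 vs 5 = True
POP_JUMP_IF_FALSE → pop True; no jump
LOAD_FAST y → push 256
LOAD_CONST → push 1
BINARY_OP << → 256 << 1 = 512
STORE_FAST y → y=512
LOAD_FAST i → push 4
LOAD_CONST → push 1
BINARY_OP + → 4 + 1 = 5
STORE_FAST i → i=5
LOAD_FAST i → push 5
LOAD_CONST → push 5
COMPARE_OP bool(<) → 5 vs 5 = False
POP_JUMP_IF_FALSE → pop False; jump
LOAD_FAST y → push 512
RETURN_VALUE → return 512.

512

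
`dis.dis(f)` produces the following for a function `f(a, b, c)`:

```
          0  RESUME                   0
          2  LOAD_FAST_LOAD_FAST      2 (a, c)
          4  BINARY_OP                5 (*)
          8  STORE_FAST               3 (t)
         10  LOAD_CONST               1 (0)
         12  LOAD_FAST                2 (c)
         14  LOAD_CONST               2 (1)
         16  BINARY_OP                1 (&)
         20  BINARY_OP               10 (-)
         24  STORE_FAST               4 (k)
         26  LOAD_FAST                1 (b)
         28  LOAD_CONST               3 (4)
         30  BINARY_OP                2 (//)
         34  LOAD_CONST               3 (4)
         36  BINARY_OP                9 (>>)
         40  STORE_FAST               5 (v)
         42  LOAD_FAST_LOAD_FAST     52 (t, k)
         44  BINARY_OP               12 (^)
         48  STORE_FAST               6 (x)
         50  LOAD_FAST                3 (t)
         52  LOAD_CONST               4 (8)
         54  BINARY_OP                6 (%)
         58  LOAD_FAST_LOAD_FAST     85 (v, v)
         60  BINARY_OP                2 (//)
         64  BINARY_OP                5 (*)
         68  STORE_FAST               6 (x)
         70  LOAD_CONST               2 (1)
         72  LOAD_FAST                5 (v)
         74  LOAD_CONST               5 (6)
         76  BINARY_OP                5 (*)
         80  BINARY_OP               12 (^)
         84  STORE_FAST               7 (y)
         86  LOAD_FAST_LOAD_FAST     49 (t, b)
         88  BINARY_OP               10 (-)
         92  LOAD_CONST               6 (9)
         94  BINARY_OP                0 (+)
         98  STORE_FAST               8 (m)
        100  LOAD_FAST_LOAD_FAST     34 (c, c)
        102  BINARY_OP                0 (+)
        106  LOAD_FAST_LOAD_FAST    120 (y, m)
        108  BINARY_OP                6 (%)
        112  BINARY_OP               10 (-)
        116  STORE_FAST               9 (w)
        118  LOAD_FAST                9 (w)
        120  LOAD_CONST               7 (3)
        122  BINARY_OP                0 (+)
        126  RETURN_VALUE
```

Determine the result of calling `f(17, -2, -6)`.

LOAD_FAST_LOAD_FAST a,c → push 17,-6. Stack: [17, -6]
BINARY_OP * → 17 * -6 = -102. Stack: [-102]
STORE_FAST t → t=-102. Stack: []
LOAD_CONST → push 0. Stack: [0]
LOAD_FAST c → push -6. Stack: [0, -6]
LOAD_CONST → push 1. Stack: [0, -6, 1]
BINARY_OP & → -6 & 1 = 0. Stack: [0, 0]
BINARY_OP - → 0 - 0 = 0. Stack: [0]
STORE_FAST k → k=0. Stack: []
LOAD_FAST b → push -2. Stack: [-2]
LOAD_CONST → push 4. Stack: [-2, 4]
BINARY_OP // → -2 // 4 = -1. Stack: [-1]
LOAD_CONST → push 4. Stack: [-1, 4]
BINARY_OP >> → -1 >> 4 = -1. Stack: [-1]
STORE_FAST v → v=-1. Stack: []
LOAD_FAST_LOAD_FAST t,k → push -102,0. Stack: [-102, 0]
BINARY_OP ^ → -102 ^ 0 = -102. Stack: [-102]
STORE_FAST x → x=-102. Stack: []
LOAD_FAST t → push -102. Stack: [-102]
LOAD_CONST → push 8. Stack: [-102, 8]
BINARY_OP % → -102 % 8 = 2. Stack: [2]
LOAD_FAST_LOAD_FAST v,v → push -1,-1. Stack: [2, -1, -1]
BINARY_OP // → -1 // -1 = 1. Stack: [2, 1]
BINARY_OP * → 2 * 1 = 2. Stack: [2]
STORE_FAST x → x=2. Stack: []
LOAD_CONST → push 1. Stack: [1]
LOAD_FAST v → push -1. Stack: [1, -1]
LOAD_CONST → push 6. Stack: [1, -1, 6]
BINARY_OP * → -1 * 6 = -6. Stack: [1, -6]
BINARY_OP ^ → 1 ^ -6 = -5. Stack: [-5]
STORE_FAST y → y=-5. Stack: []
LOAD_FAST_LOAD_FAST t,b → push -102,-2. Stack: [-102, -2]
BINARY_OP - → -102 - -2 = -100. Stack: [-100]
LOAD_CONST → push 9. Stack: [-100, 9]
BINARY_OP + → -100 + 9 = -91. Stack: [-91]
STORE_FAST m → m=-91. Stack: []
LOAD_FAST_LOAD_FAST c,c → push -6,-6. Stack: [-6, -6]
BINARY_OP + → -6 + -6 = -12. Stack: [-12]
LOAD_FAST_LOAD_FAST y,m → push -5,-91. Stack: [-12, -5, -91]
BINARY_OP % → -5 % -91 = -5. Stack: [-12, -5]
BINARY_OP - → -12 - -5 = -7. Stack: [-7]
STORE_FAST w → w=-7. Stack: []
LOAD_FAST w → push -7. Stack: [-7]
LOAD_CONST → push 3. Stack: [-7, 3]
BINARY_OP + → -7 + 3 = -4. Stack: [-4]
RETURN_VALUE → return -4.

-4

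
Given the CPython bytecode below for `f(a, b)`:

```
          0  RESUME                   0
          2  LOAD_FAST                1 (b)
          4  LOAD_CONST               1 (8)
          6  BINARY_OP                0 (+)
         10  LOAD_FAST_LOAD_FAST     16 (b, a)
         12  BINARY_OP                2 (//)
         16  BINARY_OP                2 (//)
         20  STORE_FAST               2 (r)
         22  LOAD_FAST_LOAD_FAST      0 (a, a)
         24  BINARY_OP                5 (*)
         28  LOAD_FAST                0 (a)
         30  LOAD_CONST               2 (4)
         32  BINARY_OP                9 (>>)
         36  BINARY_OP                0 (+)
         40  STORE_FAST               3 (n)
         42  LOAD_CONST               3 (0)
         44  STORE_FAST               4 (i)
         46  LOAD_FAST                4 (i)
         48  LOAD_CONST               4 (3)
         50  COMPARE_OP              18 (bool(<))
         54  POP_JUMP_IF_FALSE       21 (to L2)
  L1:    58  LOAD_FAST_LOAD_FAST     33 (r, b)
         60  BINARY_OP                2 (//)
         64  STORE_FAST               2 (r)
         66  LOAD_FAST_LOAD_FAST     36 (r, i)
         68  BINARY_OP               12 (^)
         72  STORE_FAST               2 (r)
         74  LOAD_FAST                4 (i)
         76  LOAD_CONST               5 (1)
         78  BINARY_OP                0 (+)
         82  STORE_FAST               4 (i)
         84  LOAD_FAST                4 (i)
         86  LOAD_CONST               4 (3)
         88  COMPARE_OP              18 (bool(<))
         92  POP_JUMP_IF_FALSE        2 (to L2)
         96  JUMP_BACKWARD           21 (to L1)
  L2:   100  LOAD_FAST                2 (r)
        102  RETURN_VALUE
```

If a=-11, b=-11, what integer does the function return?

LOAD_FAST b → push -11
LOAD_CONST → push 8
BINARY_OP + → -11 + 8 = -3
LOAD_FAST_LOAD_FAST b,a → push -11,-11
BINARY_OP // → -11 // -11 = 1
BINARY_OP // → -3 // 1 = -3
STORE_FAST r → r=-3
LOAD_FAST_LOAD_FAST a,a → push -11,-11
BINARY_OP * → -11 * -11 = 121
LOAD_FAST a → push -11
LOAD_CONST → push 4
BINARY_OP >> → -11 >> 4 = -1
BINARY_OP + → 121 + -1 = 120
STORE_FAST n → n=120
LOAD_CONST → push 0
STORE_FAST i → i=0
LOAD_FAST i → push 0
LOAD_CONST → push 3
COMPARE_OP bool(<) → 0 vs 3 = True
POP_JUMP_IF_FALSE → pop True; no jump
LOAD_FAST_LOAD_FAST r,b → push -3,-11
BINARY_OP // → -3 // -11 = 0
STORE_FAST r → r=0
LOAD_FAST_LOAD_FAST r,i → push 0,0
BINARY_OP ^ → 0 ^ 0 = 0
STORE_FAST r → r=0
LOAD_FAST i → push 0
LOAD_CONST → push 1
BINARY_OP + → 0 + 1 = 1
STORE_FAST i → i=1
LOAD_FAST i → push 1
LOAD_CONST → push 3
COMPARE_OP bool(<) → 1 vs 3 = True
POP_JUMP_IF_FALSE → pop True; no jump
LOAD_FAST_LOAD_FAST r,b → push 0,-11
BINARY_OP // → 0 // -11 = 0
STORE_FAST r → r=0
LOAD_FAST_LOAD_FAST r,i → push 0,1
BINARY_OP ^ → 0 ^ 1 = 1
STORE_FAST r → r=1
LOAD_FAST i → push 1
LOAD_CONST → push 1
BINARY_OP + → 1 + 1 = 2
STORE_FAST i → i=2
LOAD_FAST i → push 2
LOAD_CONST → push 3
COMPARE_OP bool(<) → 2 vs 3 = True
POP_JUMP_IF_FALSE → pop True; no jump
LOAD_FAST_LOAD_FAST r,b → push 1,-11
BINARY_OP // → 1 // -11 = -1
STORE_FAST r → r=-1
LOAD_FAST_LOAD_FAST r,i → push -1,2
BINARY_OP ^ → -1 ^ 2 = -3
STORE_FAST r → r=-3
LOAD_FAST i → push 2
LOAD_CONST → push 1
BINARY_OP + → 2 + 1 = 3
STORE_FAST i → i=3
LOAD_FAST i → push 3
LOAD_CONST → push 3
COMPARE_OP bool(<) → 3 vs 3 = False
POP_JUMP_IF_FALSE → pop False; jump
LOAD_FAST r → push -3
RETURN_VALUE → return -3.

-3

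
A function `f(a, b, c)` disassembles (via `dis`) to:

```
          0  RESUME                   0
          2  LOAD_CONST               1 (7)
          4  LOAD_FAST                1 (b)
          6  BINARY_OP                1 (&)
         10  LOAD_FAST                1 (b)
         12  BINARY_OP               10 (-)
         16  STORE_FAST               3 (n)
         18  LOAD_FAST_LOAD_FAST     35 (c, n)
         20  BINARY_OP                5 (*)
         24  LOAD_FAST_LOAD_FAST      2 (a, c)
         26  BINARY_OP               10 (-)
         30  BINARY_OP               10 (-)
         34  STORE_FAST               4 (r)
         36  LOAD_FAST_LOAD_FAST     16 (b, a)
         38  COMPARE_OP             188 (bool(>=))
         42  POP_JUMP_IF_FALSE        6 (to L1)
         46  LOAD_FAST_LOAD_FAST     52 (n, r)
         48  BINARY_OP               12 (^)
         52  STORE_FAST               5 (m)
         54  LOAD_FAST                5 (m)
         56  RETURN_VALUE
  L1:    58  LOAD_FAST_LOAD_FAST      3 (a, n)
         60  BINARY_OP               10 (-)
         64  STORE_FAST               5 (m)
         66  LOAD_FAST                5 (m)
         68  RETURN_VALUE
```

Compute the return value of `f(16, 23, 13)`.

221

LOAD_CONST → push 7. Stack: [7]
LOAD_FAST b → push 23. Stack: [7, 23]
BINARY_OP & → 7 & 23 = 7. Stack: [7]
LOAD_FAST b → push 23. Stack: [7, 23]
BINARY_OP - → 7 - 23 = -16. Stack: [-16]
STORE_FAST n → n=-16. Stack: []
LOAD_FAST_LOAD_FAST c,n → push 13,-16. Stack: [13, -16]
BINARY_OP * → 13 * -16 = -208. Stack: [-208]
LOAD_FAST_LOAD_FAST a,c → push 16,13. Stack: [-208, 16, 13]
BINARY_OP - → 16 - 13 = 3. Stack: [-208, 3]
BINARY_OP - → -208 - 3 = -211. Stack: [-211]
STORE_FAST r → r=-211. Stack: []
LOAD_FAST_LOAD_FAST b,a → push 23,16. Stack: [23, 16]
COMPARE_OP bool(>=) → 23 vs 16 = True. Stack: [True]
POP_JUMP_IF_FALSE → pop True; no jump. Stack: []
LOAD_FAST_LOAD_FAST n,r → push -16,-211. Stack: [-16, -211]
BINARY_OP ^ → -16 ^ -211 = 221. Stack: [221]
STORE_FAST m → m=221. Stack: []
LOAD_FAST m → push 221. Stack: [221]
RETURN_VALUE → return 221.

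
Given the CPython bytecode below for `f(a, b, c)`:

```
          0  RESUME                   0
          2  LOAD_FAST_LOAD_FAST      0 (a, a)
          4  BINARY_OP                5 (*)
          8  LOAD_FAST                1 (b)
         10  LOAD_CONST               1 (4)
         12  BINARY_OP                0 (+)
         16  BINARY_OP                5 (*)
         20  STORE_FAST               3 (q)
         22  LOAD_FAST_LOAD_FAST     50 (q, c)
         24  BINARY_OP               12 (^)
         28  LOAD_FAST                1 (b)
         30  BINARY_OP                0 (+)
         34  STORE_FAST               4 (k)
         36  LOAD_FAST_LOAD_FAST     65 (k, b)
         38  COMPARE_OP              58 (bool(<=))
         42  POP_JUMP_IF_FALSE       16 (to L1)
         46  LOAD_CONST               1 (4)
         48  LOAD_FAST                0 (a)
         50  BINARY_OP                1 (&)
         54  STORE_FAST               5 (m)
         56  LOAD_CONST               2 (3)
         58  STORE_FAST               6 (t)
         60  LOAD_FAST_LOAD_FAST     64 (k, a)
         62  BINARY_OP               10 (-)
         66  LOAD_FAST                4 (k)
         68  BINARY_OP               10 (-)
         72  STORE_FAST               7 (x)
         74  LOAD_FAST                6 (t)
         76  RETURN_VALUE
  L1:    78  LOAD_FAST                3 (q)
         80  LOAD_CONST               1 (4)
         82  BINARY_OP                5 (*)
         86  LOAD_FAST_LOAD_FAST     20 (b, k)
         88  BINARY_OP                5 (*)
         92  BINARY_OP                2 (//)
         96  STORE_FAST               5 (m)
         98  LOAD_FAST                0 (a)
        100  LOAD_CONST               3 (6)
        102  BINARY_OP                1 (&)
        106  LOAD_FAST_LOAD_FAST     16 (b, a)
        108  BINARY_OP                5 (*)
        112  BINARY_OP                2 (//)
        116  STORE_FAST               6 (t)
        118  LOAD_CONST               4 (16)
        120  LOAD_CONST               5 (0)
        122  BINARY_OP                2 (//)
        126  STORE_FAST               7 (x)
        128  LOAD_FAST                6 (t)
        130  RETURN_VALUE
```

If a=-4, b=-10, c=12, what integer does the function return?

3

LOAD_FAST_LOAD_FAST a,a → push -4,-4. Stack: [-4, -4]
BINARY_OP * → -4 * -4 = 16. Stack: [16]
LOAD_FAST b → push -10. Stack: [16, -10]
LOAD_CONST → push 4. Stack: [16, -10, 4]
BINARY_OP + → -10 + 4 = -6. Stack: [16, -6]
BINARY_OP * → 16 * -6 = -96. Stack: [-96]
STORE_FAST q → q=-96. Stack: []
LOAD_FAST_LOAD_FAST q,c → push -96,12. Stack: [-96, 12]
BINARY_OP ^ → -96 ^ 12 = -84. Stack: [-84]
LOAD_FAST b → push -10. Stack: [-84, -10]
BINARY_OP + → -84 + -10 = -94. Stack: [-94]
STORE_FAST k → k=-94. Stack: []
LOAD_FAST_LOAD_FAST k,b → push -94,-10. Stack: [-94, -10]
COMPARE_OP bool(<=) → -94 vs -10 = True. Stack: [True]
POP_JUMP_IF_FALSE → pop True; no jump. Stack: []
LOAD_CONST → push 4. Stack: [4]
LOAD_FAST a → push -4. Stack: [4, -4]
BINARY_OP & → 4 & -4 = 4. Stack: [4]
STORE_FAST m → m=4. Stack: []
LOAD_CONST → push 3. Stack: [3]
STORE_FAST t → t=3. Stack: []
LOAD_FAST_LOAD_FAST k,a → push -94,-4. Stack: [-94, -4]
BINARY_OP - → -94 - -4 = -90. Stack: [-90]
LOAD_FAST k → push -94. Stack: [-90, -94]
BINARY_OP - → -90 - -94 = 4. Stack: [4]
STORE_FAST x → x=4. Stack: []
LOAD_FAST t → push 3. Stack: [3]
RETURN_VALUE → return 3.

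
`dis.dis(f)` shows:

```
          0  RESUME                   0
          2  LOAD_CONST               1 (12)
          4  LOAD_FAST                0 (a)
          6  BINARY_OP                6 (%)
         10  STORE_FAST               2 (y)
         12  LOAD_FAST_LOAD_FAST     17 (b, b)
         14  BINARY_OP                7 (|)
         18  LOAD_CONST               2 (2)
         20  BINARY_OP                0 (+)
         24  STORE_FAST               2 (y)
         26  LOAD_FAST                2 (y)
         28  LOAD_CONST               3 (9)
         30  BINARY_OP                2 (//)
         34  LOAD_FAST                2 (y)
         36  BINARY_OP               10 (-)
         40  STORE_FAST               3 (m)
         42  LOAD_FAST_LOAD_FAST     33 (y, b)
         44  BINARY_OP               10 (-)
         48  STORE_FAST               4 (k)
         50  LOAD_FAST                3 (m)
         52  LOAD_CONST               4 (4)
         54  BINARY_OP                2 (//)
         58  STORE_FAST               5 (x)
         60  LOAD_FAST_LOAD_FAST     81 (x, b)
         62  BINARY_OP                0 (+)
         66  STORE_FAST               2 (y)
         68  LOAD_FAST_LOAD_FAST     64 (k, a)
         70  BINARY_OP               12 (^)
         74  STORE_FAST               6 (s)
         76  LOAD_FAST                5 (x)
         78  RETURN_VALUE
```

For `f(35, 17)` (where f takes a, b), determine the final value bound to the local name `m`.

LOAD_CONST → push 12. Stack: [12]
LOAD_FAST a → push 35. Stack: [12, 35]
BINARY_OP % → 12 % 35 = 12. Stack: [12]
STORE_FAST y → y=12. Stack: []
LOAD_FAST_LOAD_FAST b,b → push 17,17. Stack: [17, 17]
BINARY_OP | → 17 | 17 = 17. Stack: [17]
LOAD_CONST → push 2. Stack: [17, 2]
BINARY_OP + → 17 + 2 = 19. Stack: [19]
STORE_FAST y → y=19. Stack: []
LOAD_FAST y → push 19. Stack: [19]
LOAD_CONST → push 9. Stack: [19, 9]
BINARY_OP // → 19 // 9 = 2. Stack: [2]
LOAD_FAST y → push 19. Stack: [2, 19]
BINARY_OP - → 2 - 19 = -17. Stack: [-17]
STORE_FAST m → m=-17. Stack: []
LOAD_FAST_LOAD_FAST y,b → push 19,17. Stack: [19, 17]
BINARY_OP - → 19 - 17 = 2. Stack: [2]
STORE_FAST k → k=2. Stack: []
LOAD_FAST m → push -17. Stack: [-17]
LOAD_CONST → push 4. Stack: [-17, 4]
BINARY_OP // → -17 // 4 = -5. Stack: [-5]
STORE_FAST x → x=-5. Stack: []
LOAD_FAST_LOAD_FAST x,b → push -5,17. Stack: [-5, 17]
BINARY_OP + → -5 + 17 = 12. Stack: [12]
STORE_FAST y → y=12. Stack: []
LOAD_FAST_LOAD_FAST k,a → push 2,35. Stack: [2, 35]
BINARY_OP ^ → 2 ^ 35 = 33. Stack: [33]
STORE_FAST s → s=33. Stack: []
LOAD_FAST x → push -5. Stack: [-5]
RETURN_VALUE → return -5.

-17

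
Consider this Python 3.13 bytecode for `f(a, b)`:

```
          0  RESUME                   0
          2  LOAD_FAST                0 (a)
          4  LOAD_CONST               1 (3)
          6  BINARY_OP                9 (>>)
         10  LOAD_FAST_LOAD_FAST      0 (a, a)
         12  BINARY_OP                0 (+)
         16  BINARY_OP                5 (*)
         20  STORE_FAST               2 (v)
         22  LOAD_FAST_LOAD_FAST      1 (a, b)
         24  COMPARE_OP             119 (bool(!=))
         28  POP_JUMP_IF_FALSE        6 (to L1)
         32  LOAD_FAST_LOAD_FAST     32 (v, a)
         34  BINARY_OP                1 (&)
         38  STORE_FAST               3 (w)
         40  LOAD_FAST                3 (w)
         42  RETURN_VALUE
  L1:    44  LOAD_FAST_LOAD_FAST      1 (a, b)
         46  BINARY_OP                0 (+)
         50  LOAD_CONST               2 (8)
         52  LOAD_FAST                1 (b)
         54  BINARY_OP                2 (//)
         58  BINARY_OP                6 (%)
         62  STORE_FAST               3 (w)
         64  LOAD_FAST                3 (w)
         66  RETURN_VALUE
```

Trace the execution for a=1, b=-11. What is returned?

0

LOAD_FAST a → push 1. Stack: [1]
LOAD_CONST → push 3. Stack: [1, 3]
BINARY_OP >> → 1 >> 3 = 0. Stack: [0]
LOAD_FAST_LOAD_FAST a,a → push 1,1. Stack: [0, 1, 1]
BINARY_OP + → 1 + 1 = 2. Stack: [0, 2]
BINARY_OP * → 0 * 2 = 0. Stack: [0]
STORE_FAST v → v=0. Stack: []
LOAD_FAST_LOAD_FAST a,b → push 1,-11. Stack: [1, -11]
COMPARE_OP bool(!=) → 1 vs -11 = True. Stack: [True]
POP_JUMP_IF_FALSE → pop True; no jump. Stack: []
LOAD_FAST_LOAD_FAST v,a → push 0,1. Stack: [0, 1]
BINARY_OP & → 0 & 1 = 0. Stack: [0]
STORE_FAST w → w=0. Stack: []
LOAD_FAST w → push 0. Stack: [0]
RETURN_VALUE → return 0.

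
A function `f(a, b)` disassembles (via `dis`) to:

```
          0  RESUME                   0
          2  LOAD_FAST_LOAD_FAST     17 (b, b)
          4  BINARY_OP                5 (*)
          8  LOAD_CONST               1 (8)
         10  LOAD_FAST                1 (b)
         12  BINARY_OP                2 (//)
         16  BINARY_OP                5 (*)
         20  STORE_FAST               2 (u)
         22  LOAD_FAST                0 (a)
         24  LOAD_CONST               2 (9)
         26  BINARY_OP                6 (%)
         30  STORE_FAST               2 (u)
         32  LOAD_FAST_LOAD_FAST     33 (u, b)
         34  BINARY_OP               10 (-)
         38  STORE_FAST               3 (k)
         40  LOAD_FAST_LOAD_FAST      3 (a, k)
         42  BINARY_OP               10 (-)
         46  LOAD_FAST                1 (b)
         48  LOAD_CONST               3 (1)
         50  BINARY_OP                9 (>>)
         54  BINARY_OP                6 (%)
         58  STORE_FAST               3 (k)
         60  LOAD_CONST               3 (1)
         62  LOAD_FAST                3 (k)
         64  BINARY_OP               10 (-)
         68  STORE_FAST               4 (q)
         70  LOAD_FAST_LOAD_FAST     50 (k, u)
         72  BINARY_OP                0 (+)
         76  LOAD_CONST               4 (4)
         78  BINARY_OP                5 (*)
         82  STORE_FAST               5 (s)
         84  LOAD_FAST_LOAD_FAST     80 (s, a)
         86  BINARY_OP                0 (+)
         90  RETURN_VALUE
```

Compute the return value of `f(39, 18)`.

LOAD_FAST_LOAD_FAST b,b → push 18,18. Stack: [18, 18]
BINARY_OP * → 18 * 18 = 324. Stack: [324]
LOAD_CONST → push 8. Stack: [324, 8]
LOAD_FAST b → push 18. Stack: [324, 8, 18]
BINARY_OP // → 8 // 18 = 0. Stack: [324, 0]
BINARY_OP * → 324 * 0 = 0. Stack: [0]
STORE_FAST u → u=0. Stack: []
LOAD_FAST a → push 39. Stack: [39]
LOAD_CONST → push 9. Stack: [39, 9]
BINARY_OP % → 39 % 9 = 3. Stack: [3]
STORE_FAST u → u=3. Stack: []
LOAD_FAST_LOAD_FAST u,b → push 3,18. Stack: [3, 18]
BINARY_OP - → 3 - 18 = -15. Stack: [-15]
STORE_FAST k → k=-15. Stack: []
LOAD_FAST_LOAD_FAST a,k → push 39,-15. Stack: [39, -15]
BINARY_OP - → 39 - -15 = 54. Stack: [54]
LOAD_FAST b → push 18. Stack: [54, 18]
LOAD_CONST → push 1. Stack: [54, 18, 1]
BINARY_OP >> → 18 >> 1 = 9. Stack: [54, 9]
BINARY_OP % → 54 % 9 = 0. Stack: [0]
STORE_FAST k → k=0. Stack: []
LOAD_CONST → push 1. Stack: [1]
LOAD_FAST k → push 0. Stack: [1, 0]
BINARY_OP - → 1 - 0 = 1. Stack: [1]
STORE_FAST q → q=1. Stack: []
LOAD_FAST_LOAD_FAST k,u → push 0,3. Stack: [0, 3]
BINARY_OP + → 0 + 3 = 3. Stack: [3]
LOAD_CONST → push 4. Stack: [3, 4]
BINARY_OP * → 3 * 4 = 12. Stack: [12]
STORE_FAST s → s=12. Stack: []
LOAD_FAST_LOAD_FAST s,a → push 12,39. Stack: [12, 39]
BINARY_OP + → 12 + 39 = 51. Stack: [51]
RETURN_VALUE → return 51.

51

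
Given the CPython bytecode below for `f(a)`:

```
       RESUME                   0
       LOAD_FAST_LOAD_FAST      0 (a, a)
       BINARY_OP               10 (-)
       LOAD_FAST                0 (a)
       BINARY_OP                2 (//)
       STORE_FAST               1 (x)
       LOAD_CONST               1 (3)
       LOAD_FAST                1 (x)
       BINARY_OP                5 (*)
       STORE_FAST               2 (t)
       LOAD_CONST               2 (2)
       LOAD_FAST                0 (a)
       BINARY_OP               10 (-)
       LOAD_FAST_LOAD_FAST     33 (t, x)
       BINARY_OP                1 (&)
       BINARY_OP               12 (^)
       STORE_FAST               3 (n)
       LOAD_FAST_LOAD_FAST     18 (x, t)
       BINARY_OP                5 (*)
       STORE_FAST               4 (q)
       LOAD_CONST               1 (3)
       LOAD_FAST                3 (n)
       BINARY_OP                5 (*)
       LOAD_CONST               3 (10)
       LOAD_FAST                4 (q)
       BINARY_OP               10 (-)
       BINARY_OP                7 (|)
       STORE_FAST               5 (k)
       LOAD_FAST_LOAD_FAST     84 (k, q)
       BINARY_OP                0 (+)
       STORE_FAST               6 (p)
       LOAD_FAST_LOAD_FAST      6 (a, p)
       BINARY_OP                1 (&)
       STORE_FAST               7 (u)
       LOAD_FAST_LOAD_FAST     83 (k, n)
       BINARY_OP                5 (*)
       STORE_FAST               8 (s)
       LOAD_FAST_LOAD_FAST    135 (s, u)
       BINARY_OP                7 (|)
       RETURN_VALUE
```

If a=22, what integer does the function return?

1006

LOAD_FAST_LOAD_FAST a,a → push 22,22. Stack: [22, 22]
BINARY_OP - → 22 - 22 = 0. Stack: [0]
LOAD_FAST a → push 22. Stack: [0, 22]
BINARY_OP // → 0 // 22 = 0. Stack: [0]
STORE_FAST x → x=0. Stack: []
LOAD_CONST → push 3. Stack: [3]
LOAD_FAST x → push 0. Stack: [3, 0]
BINARY_OP * → 3 * 0 = 0. Stack: [0]
STORE_FAST t → t=0. Stack: []
LOAD_CONST → push 2. Stack: [2]
LOAD_FAST a → push 22. Stack: [2, 22]
BINARY_OP - → 2 - 22 = -20. Stack: [-20]
LOAD_FAST_LOAD_FAST t,x → push 0,0. Stack: [-20, 0, 0]
BINARY_OP & → 0 & 0 = 0. Stack: [-20, 0]
BINARY_OP ^ → -20 ^ 0 = -20. Stack: [-20]
STORE_FAST n → n=-20. Stack: []
LOAD_FAST_LOAD_FAST x,t → push 0,0. Stack: [0, 0]
BINARY_OP * → 0 * 0 = 0. Stack: [0]
STORE_FAST q → q=0. Stack: []
LOAD_CONST → push 3. Stack: [3]
LOAD_FAST n → push -20. Stack: [3, -20]
BINARY_OP * → 3 * -20 = -60. Stack: [-60]
LOAD_CONST → push 10. Stack: [-60, 10]
LOAD_FAST q → push 0. Stack: [-60, 10, 0]
BINARY_OP - → 10 - 0 = 10. Stack: [-60, 10]
BINARY_OP | → -60 | 10 = -50. Stack: [-50]
STORE_FAST k → k=-50. Stack: []
LOAD_FAST_LOAD_FAST k,q → push -50,0. Stack: [-50, 0]
BINARY_OP + → -50 + 0 = -50. Stack: [-50]
STORE_FAST p → p=-50. Stack: []
LOAD_FAST_LOAD_FAST a,p → push 22,-50. Stack: [22, -50]
BINARY_OP & → 22 & -50 = 6. Stack: [6]
STORE_FAST u → u=6. Stack: []
LOAD_FAST_LOAD_FAST k,n → push -50,-20. Stack: [-50, -20]
BINARY_OP * → -50 * -20 = 1000. Stack: [1000]
STORE_FAST s → s=1000. Stack: []
LOAD_FAST_LOAD_FAST s,u → push 1000,6. Stack: [1000, 6]
BINARY_OP | → 1000 | 6 = 1006. Stack: [1006]
RETURN_VALUE → return 1006.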